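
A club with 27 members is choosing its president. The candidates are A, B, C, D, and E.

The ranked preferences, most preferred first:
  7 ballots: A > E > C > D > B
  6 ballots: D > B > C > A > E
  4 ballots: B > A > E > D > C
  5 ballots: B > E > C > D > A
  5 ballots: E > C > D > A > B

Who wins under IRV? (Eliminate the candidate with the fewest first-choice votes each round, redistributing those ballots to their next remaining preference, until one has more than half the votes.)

Round 1: A 7, B 9, C 0, D 6, E 5. C eliminated.
Round 2: A 7, B 9, D 6, E 5. E eliminated.
Round 3: A 7, B 9, D 11. A eliminated.
Round 4: B 9, D 18. D has a majority (≥14).

D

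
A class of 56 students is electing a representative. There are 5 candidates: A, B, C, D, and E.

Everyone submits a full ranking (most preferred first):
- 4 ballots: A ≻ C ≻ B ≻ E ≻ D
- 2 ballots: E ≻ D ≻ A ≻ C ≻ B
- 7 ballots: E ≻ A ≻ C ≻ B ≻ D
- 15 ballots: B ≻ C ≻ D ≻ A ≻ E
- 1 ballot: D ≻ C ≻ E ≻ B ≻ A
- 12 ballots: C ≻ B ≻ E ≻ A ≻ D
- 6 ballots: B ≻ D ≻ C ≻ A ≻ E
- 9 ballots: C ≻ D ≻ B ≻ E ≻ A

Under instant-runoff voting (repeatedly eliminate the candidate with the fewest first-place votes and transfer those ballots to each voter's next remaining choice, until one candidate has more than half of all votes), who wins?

Round 1: A 4, B 21, C 21, D 1, E 9. D eliminated.
Round 2: A 4, B 21, C 22, E 9. A eliminated.
Round 3: B 21, C 26, E 9. E eliminated.
Round 4: B 21, C 35. C has a majority (≥29).

C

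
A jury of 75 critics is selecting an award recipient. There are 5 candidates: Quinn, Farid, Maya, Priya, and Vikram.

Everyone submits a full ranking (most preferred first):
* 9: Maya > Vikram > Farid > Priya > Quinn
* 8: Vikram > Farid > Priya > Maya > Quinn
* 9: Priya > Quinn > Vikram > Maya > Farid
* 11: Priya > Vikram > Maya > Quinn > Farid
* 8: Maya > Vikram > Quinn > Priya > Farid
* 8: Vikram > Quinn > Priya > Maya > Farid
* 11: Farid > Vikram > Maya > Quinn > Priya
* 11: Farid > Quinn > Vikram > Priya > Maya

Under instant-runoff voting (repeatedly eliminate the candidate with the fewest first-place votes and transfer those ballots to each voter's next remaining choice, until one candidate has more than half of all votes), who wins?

Farid

Round 1: Quinn 0, Farid 22, Maya 17, Priya 20, Vikram 16. Quinn eliminated.
Round 2: Farid 22, Maya 17, Priya 20, Vikram 16. Vikram eliminated.
Round 3: Farid 30, Maya 17, Priya 28. Maya eliminated.
Round 4: Farid 39, Priya 36. Farid has a majority (≥38).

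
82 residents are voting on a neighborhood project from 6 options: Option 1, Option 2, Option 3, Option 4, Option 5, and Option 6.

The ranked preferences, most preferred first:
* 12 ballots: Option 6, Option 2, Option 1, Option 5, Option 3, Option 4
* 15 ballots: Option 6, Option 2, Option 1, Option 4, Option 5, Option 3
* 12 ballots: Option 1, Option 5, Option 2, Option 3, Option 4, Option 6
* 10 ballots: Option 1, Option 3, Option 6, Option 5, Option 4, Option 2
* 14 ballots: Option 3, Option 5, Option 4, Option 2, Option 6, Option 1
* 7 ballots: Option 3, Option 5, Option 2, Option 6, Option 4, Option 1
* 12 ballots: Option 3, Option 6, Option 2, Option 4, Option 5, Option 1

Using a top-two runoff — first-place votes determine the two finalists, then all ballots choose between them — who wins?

Option 3

Round 1 first-place votes: Option 1 22, Option 2 0, Option 3 33, Option 4 0, Option 5 0, Option 6 27. Option 3 and Option 6 advance.
Runoff: Option 3 is ranked above Option 6 on 55 ballots, Option 6 above Option 3 on 27.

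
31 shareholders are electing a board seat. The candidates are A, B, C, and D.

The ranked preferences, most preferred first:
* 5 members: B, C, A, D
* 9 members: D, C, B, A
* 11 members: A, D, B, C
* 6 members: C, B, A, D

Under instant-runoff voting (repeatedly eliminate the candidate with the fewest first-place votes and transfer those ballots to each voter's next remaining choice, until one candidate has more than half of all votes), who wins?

Round 1: A 11, B 5, C 6, D 9. B eliminated.
Round 2: A 11, C 11, D 9. D eliminated.
Round 3: A 11, C 20. C has a majority (≥16).

C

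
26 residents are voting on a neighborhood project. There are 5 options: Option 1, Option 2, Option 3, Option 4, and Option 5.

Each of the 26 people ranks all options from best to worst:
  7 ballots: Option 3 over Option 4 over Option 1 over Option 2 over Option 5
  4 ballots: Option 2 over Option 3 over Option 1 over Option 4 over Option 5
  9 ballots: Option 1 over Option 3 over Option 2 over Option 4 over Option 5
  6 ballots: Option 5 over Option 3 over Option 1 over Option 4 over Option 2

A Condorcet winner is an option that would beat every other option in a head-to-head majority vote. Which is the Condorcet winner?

Option 3

Option 3 vs Option 1: 17–9
Option 3 vs Option 2: 22–4
Option 3 vs Option 4: 26–0
Option 3 vs Option 5: 20–6
Option 3 beats every other option.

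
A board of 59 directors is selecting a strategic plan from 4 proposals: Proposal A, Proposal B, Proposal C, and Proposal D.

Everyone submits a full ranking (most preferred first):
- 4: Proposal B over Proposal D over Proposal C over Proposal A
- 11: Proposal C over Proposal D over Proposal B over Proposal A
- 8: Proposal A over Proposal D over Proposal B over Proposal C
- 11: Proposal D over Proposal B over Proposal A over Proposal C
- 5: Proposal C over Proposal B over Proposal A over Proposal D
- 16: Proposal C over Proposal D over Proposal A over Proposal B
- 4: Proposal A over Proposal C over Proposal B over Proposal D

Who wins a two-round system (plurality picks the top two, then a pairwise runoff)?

Proposal C

Round 1 first-place votes: Proposal A 12, Proposal B 4, Proposal C 32, Proposal D 11. Proposal C and Proposal A advance.
Runoff: Proposal C is ranked above Proposal A on 36 ballots, Proposal A above Proposal C on 23.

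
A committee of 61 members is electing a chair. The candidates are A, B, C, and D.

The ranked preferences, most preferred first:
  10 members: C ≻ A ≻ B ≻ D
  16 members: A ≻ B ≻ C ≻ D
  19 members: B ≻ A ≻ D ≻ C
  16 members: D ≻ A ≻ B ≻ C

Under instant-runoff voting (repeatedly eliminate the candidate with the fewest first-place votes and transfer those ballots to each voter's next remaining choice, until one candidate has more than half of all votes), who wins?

Round 1: A 16, B 19, C 10, D 16. C eliminated.
Round 2: A 26, B 19, D 16. D eliminated.
Round 3: A 42, B 19. A has a majority (≥31).

A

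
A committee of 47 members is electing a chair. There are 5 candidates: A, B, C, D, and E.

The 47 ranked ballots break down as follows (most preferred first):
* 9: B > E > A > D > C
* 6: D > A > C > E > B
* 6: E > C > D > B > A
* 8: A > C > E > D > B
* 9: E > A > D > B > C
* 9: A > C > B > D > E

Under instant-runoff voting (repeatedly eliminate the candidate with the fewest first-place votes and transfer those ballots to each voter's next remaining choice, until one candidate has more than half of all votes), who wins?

E

Round 1: A 17, B 9, C 0, D 6, E 15. C eliminated.
Round 2: A 17, B 9, D 6, E 15. D eliminated.
Round 3: A 23, B 9, E 15. B eliminated.
Round 4: A 23, E 24. E has a majority (≥24).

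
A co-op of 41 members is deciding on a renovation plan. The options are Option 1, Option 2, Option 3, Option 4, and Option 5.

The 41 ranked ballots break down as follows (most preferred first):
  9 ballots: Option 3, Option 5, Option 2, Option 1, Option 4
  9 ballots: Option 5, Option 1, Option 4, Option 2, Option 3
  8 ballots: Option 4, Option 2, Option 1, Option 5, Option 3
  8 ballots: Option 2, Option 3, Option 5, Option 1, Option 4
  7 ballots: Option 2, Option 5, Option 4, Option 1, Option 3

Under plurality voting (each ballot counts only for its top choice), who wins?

Option 2

First-place votes: Option 1 0, Option 2 15, Option 3 9, Option 4 8, Option 5 9.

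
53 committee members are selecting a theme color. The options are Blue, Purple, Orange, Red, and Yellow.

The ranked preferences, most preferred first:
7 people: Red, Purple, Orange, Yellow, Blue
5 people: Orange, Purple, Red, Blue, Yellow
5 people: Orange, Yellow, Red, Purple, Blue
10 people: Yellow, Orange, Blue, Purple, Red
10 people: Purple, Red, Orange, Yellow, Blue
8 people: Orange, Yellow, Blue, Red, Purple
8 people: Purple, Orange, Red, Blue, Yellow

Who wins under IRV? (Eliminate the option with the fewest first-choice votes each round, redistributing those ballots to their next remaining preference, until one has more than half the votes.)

Round 1: Blue 0, Purple 18, Orange 18, Red 7, Yellow 10. Blue eliminated.
Round 2: Purple 18, Orange 18, Red 7, Yellow 10. Red eliminated.
Round 3: Purple 25, Orange 18, Yellow 10. Yellow eliminated.
Round 4: Purple 25, Orange 28. Orange has a majority (≥27).

Orange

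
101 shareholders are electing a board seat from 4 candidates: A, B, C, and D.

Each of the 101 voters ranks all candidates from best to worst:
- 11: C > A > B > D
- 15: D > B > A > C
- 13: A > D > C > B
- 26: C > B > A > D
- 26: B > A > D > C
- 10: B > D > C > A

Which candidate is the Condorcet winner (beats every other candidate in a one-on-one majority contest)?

B

B vs A: 77–24
B vs C: 51–50
B vs D: 73–28
B beats every other candidate.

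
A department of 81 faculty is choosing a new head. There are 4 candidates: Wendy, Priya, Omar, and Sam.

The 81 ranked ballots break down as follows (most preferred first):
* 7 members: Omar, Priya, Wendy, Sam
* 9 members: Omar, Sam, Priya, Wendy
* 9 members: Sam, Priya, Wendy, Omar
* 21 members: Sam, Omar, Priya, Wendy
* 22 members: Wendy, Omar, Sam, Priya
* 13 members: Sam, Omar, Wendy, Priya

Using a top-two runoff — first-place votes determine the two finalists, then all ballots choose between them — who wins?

Sam

Round 1 first-place votes: Wendy 22, Priya 0, Omar 16, Sam 43. Sam and Wendy advance.
Runoff: Sam is ranked above Wendy on 52 ballots, Wendy above Sam on 29.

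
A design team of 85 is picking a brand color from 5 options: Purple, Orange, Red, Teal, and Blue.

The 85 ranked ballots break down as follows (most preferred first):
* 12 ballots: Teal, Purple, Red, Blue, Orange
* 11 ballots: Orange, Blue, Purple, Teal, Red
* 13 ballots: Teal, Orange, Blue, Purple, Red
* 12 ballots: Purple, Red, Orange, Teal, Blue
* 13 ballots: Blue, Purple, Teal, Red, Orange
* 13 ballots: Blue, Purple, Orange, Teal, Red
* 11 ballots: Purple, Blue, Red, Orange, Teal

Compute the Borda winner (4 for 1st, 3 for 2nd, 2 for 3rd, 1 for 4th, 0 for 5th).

Purple: 12×3 + 11×2 + 13×1 + 12×4 + 13×3 + 13×3 + 11×4 = 241
Orange: 12×0 + 11×4 + 13×3 + 12×2 + 13×0 + 13×2 + 11×1 = 144
Red: 12×2 + 11×0 + 13×0 + 12×3 + 13×1 + 13×0 + 11×2 = 95
Teal: 12×4 + 11×1 + 13×4 + 12×1 + 13×2 + 13×1 + 11×0 = 162
Blue: 12×1 + 11×3 + 13×2 + 12×0 + 13×4 + 13×4 + 11×3 = 208

Purple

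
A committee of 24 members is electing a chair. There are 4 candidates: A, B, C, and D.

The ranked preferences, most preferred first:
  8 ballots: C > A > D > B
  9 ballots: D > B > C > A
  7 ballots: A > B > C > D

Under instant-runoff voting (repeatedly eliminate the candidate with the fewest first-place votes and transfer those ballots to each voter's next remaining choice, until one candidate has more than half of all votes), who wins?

Round 1: A 7, B 0, C 8, D 9. B eliminated.
Round 2: A 7, C 8, D 9. A eliminated.
Round 3: C 15, D 9. C has a majority (≥13).

C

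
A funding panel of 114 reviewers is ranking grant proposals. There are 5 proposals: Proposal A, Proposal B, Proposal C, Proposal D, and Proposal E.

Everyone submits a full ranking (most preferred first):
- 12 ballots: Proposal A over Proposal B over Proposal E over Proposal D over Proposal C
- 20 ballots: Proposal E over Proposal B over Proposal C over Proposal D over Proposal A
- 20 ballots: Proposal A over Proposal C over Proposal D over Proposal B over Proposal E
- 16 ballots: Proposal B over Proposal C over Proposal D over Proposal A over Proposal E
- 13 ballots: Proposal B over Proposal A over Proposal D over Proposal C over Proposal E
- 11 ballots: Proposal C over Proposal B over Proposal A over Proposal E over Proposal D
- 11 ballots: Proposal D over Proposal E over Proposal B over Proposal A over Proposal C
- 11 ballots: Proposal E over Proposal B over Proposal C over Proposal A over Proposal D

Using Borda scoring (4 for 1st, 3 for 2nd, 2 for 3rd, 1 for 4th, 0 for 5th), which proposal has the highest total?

Proposal A: 12×4 + 20×0 + 20×4 + 16×1 + 13×3 + 11×2 + 11×1 + 11×1 = 227
Proposal B: 12×3 + 20×3 + 20×1 + 16×4 + 13×4 + 11×3 + 11×2 + 11×3 = 320
Proposal C: 12×0 + 20×2 + 20×3 + 16×3 + 13×1 + 11×4 + 11×0 + 11×2 = 227
Proposal D: 12×1 + 20×1 + 20×2 + 16×2 + 13×2 + 11×0 + 11×4 + 11×0 = 174
Proposal E: 12×2 + 20×4 + 20×0 + 16×0 + 13×0 + 11×1 + 11×3 + 11×4 = 192

Proposal B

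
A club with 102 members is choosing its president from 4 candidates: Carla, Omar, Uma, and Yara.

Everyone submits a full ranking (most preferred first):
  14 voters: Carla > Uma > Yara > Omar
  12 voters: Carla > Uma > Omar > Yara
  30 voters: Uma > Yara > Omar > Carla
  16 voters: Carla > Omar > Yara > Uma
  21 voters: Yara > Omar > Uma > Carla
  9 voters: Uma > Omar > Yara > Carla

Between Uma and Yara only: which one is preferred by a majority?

Uma is ranked above Yara on 65 ballots; Yara above Uma on 37.

Uma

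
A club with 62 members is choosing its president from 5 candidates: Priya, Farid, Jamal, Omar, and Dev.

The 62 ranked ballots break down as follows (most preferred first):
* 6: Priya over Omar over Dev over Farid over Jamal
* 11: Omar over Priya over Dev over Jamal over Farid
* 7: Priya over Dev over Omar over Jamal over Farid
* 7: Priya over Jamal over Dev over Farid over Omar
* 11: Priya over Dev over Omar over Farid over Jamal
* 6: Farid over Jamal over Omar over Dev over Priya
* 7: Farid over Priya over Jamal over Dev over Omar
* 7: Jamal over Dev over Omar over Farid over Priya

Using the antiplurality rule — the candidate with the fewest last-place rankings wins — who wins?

Dev

Last-place votes: Priya 13, Farid 18, Jamal 17, Omar 14, Dev 0.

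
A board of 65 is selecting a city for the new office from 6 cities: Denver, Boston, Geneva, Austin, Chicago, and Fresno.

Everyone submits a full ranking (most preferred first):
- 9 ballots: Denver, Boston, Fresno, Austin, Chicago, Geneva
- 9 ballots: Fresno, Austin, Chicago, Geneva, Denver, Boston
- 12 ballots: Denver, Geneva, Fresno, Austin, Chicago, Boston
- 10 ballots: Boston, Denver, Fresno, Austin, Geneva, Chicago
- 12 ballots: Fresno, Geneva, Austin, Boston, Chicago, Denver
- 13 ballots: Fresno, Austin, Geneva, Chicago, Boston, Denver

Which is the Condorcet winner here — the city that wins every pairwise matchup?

Fresno vs Denver: 34–31
Fresno vs Boston: 46–19
Fresno vs Geneva: 53–12
Fresno vs Austin: 65–0
Fresno vs Chicago: 65–0
Fresno beats every other city.

Fresno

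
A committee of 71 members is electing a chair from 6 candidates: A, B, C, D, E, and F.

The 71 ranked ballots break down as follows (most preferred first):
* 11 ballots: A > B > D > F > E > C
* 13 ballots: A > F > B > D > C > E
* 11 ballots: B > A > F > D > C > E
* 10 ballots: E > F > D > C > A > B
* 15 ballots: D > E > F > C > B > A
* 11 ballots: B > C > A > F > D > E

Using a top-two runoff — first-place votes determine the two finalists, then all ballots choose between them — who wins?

Round 1 first-place votes: A 24, B 22, C 0, D 15, E 10, F 0. A and B advance.
Runoff: A is ranked above B on 34 ballots, B above A on 37.

B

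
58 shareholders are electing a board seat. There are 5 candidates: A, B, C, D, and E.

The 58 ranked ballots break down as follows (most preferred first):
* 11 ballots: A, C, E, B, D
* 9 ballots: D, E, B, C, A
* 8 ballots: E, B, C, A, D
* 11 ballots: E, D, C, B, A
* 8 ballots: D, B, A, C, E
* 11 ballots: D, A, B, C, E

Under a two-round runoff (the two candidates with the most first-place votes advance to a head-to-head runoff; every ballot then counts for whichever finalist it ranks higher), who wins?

E

Round 1 first-place votes: A 11, B 0, C 0, D 28, E 19. D and E advance.
Runoff: D is ranked above E on 28 ballots, E above D on 30.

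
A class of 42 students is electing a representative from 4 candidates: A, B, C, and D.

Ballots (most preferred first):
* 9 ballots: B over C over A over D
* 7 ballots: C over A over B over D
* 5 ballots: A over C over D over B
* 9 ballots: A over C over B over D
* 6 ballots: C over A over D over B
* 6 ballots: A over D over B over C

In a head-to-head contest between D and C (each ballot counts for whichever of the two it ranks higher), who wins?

C

D is ranked above C on 6 ballots; C above D on 36.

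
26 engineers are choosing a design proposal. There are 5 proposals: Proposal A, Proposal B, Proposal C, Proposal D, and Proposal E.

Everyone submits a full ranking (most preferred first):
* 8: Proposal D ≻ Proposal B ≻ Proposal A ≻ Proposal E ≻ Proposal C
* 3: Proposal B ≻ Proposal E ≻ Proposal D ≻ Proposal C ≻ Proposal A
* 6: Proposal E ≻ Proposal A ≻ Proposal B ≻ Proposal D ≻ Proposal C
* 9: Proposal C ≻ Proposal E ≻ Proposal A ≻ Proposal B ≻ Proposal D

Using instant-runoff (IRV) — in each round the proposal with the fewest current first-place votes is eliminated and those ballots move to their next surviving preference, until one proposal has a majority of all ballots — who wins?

Proposal E

Round 1: Proposal A 0, Proposal B 3, Proposal C 9, Proposal D 8, Proposal E 6. Proposal A eliminated.
Round 2: Proposal B 3, Proposal C 9, Proposal D 8, Proposal E 6. Proposal B eliminated.
Round 3: Proposal C 9, Proposal D 8, Proposal E 9. Proposal D eliminated.
Round 4: Proposal C 9, Proposal E 17. Proposal E has a majority (≥14).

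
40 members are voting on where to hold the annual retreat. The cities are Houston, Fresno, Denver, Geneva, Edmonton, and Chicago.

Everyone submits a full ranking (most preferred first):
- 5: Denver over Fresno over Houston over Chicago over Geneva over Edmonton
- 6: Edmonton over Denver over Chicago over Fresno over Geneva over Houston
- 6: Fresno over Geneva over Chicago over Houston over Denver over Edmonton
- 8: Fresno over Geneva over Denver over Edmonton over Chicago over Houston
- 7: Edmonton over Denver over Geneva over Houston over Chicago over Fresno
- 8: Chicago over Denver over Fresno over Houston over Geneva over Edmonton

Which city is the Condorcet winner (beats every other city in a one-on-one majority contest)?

Denver vs Houston: 34–6
Denver vs Fresno: 26–14
Denver vs Geneva: 26–14
Denver vs Edmonton: 27–13
Denver vs Chicago: 26–14
Denver beats every other city.

Denver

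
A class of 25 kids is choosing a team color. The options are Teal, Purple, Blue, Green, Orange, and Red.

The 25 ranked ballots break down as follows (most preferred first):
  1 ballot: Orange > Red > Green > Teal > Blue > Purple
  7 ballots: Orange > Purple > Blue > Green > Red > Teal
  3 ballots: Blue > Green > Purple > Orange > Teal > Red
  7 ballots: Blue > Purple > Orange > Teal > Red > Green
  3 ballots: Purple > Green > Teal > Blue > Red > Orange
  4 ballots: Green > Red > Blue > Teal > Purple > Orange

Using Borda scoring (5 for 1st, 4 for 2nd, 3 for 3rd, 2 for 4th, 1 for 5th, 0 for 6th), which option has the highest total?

Blue

Teal: 1×2 + 7×0 + 3×1 + 7×2 + 3×3 + 4×2 = 36
Purple: 1×0 + 7×4 + 3×3 + 7×4 + 3×5 + 4×1 = 84
Blue: 1×1 + 7×3 + 3×5 + 7×5 + 3×2 + 4×3 = 90
Green: 1×3 + 7×2 + 3×4 + 7×0 + 3×4 + 4×5 = 61
Orange: 1×5 + 7×5 + 3×2 + 7×3 + 3×0 + 4×0 = 67
Red: 1×4 + 7×1 + 3×0 + 7×1 + 3×1 + 4×4 = 37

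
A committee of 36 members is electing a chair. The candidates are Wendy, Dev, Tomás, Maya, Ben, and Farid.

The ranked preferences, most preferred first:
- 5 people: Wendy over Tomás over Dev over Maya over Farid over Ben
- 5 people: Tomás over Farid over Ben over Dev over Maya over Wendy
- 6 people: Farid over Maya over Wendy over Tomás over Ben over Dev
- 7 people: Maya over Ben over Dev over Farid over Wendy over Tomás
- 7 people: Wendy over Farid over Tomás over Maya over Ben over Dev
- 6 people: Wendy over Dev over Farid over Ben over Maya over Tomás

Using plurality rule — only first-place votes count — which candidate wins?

First-place votes: Wendy 18, Dev 0, Tomás 5, Maya 7, Ben 0, Farid 6.

Wendy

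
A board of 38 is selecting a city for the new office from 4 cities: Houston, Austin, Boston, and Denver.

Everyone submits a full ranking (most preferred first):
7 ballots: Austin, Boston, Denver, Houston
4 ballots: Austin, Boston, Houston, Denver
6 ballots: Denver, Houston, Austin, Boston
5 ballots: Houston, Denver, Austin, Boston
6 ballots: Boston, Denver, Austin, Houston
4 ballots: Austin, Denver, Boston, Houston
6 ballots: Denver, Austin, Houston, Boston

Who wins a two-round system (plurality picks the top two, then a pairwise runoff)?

Denver

Round 1 first-place votes: Houston 5, Austin 15, Boston 6, Denver 12. Austin and Denver advance.
Runoff: Austin is ranked above Denver on 15 ballots, Denver above Austin on 23.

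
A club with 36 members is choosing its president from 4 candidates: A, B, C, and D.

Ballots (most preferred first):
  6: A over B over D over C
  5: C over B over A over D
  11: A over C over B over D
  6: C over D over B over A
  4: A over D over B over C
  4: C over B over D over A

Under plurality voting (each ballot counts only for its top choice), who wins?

A

First-place votes: A 21, B 0, C 15, D 0.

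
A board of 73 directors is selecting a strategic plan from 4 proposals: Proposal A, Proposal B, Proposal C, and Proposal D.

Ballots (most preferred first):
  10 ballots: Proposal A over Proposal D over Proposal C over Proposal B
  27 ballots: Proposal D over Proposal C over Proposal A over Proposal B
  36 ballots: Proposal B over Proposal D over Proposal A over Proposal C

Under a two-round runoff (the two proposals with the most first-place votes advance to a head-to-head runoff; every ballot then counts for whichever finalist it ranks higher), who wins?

Proposal D

Round 1 first-place votes: Proposal A 10, Proposal B 36, Proposal C 0, Proposal D 27. Proposal B and Proposal D advance.
Runoff: Proposal B is ranked above Proposal D on 36 ballots, Proposal D above Proposal B on 37.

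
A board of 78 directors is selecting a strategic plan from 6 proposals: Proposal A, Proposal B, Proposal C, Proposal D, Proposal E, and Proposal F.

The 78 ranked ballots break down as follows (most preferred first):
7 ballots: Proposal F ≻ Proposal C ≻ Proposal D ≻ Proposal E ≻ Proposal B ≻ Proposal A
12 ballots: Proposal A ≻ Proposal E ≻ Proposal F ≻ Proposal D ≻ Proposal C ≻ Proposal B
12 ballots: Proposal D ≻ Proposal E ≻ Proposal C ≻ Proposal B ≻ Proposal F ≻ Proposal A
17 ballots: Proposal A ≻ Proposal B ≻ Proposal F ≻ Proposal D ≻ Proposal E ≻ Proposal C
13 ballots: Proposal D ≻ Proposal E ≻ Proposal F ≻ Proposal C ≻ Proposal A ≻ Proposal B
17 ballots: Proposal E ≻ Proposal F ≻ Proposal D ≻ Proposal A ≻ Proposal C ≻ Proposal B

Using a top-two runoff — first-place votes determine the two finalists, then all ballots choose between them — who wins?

Round 1 first-place votes: Proposal A 29, Proposal B 0, Proposal C 0, Proposal D 25, Proposal E 17, Proposal F 7. Proposal A and Proposal D advance.
Runoff: Proposal A is ranked above Proposal D on 29 ballots, Proposal D above Proposal A on 49.

Proposal D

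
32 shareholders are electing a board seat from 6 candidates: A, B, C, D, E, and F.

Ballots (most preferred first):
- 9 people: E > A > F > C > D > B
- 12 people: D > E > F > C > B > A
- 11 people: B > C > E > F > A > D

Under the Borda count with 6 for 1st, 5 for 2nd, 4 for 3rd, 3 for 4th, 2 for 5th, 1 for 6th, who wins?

E

A: 9×5 + 12×1 + 11×2 = 79
B: 9×1 + 12×2 + 11×6 = 99
C: 9×3 + 12×3 + 11×5 = 118
D: 9×2 + 12×6 + 11×1 = 101
E: 9×6 + 12×5 + 11×4 = 158
F: 9×4 + 12×4 + 11×3 = 117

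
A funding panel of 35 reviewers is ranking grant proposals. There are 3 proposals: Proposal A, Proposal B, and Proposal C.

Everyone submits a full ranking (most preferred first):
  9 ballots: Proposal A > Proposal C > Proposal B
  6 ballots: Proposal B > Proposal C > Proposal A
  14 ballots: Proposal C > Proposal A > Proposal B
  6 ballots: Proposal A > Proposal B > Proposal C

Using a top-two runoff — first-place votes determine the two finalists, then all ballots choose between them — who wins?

Round 1 first-place votes: Proposal A 15, Proposal B 6, Proposal C 14. Proposal A and Proposal C advance.
Runoff: Proposal A is ranked above Proposal C on 15 ballots, Proposal C above Proposal A on 20.

Proposal C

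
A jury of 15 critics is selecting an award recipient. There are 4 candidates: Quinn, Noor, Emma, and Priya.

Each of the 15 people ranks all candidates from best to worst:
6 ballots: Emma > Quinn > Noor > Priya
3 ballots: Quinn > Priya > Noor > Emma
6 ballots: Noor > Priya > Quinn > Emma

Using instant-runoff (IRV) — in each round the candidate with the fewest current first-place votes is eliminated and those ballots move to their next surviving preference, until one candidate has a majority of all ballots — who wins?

Round 1: Quinn 3, Noor 6, Emma 6, Priya 0. Priya eliminated.
Round 2: Quinn 3, Noor 6, Emma 6. Quinn eliminated.
Round 3: Noor 9, Emma 6. Noor has a majority (≥8).

Noor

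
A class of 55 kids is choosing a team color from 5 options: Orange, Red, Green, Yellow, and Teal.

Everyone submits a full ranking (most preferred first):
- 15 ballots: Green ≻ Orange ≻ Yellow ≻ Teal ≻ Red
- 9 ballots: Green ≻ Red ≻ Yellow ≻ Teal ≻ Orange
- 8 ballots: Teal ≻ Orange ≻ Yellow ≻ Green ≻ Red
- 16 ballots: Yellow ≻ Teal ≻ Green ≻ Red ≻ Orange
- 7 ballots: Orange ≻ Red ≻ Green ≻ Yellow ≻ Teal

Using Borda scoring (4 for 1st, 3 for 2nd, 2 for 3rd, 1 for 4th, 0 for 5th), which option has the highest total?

Green

Orange: 15×3 + 9×0 + 8×3 + 16×0 + 7×4 = 97
Red: 15×0 + 9×3 + 8×0 + 16×1 + 7×3 = 64
Green: 15×4 + 9×4 + 8×1 + 16×2 + 7×2 = 150
Yellow: 15×2 + 9×2 + 8×2 + 16×4 + 7×1 = 135
Teal: 15×1 + 9×1 + 8×4 + 16×3 + 7×0 = 104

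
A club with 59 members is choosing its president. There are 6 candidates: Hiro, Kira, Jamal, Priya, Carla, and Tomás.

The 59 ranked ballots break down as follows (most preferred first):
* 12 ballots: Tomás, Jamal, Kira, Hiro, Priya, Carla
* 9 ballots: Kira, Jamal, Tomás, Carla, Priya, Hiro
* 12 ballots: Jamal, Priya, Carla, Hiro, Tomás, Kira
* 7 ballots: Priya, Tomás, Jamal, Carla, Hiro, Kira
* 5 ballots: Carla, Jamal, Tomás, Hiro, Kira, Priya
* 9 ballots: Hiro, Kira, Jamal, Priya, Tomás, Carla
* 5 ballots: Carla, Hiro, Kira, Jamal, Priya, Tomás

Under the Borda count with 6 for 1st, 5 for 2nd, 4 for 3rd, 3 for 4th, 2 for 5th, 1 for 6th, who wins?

Hiro: 12×3 + 9×1 + 12×3 + 7×2 + 5×3 + 9×6 + 5×5 = 189
Kira: 12×4 + 9×6 + 12×1 + 7×1 + 5×2 + 9×5 + 5×4 = 196
Jamal: 12×5 + 9×5 + 12×6 + 7×4 + 5×5 + 9×4 + 5×3 = 281
Priya: 12×2 + 9×2 + 12×5 + 7×6 + 5×1 + 9×3 + 5×2 = 186
Carla: 12×1 + 9×3 + 12×4 + 7×3 + 5×6 + 9×1 + 5×6 = 177
Tomás: 12×6 + 9×4 + 12×2 + 7×5 + 5×4 + 9×2 + 5×1 = 210

Jamal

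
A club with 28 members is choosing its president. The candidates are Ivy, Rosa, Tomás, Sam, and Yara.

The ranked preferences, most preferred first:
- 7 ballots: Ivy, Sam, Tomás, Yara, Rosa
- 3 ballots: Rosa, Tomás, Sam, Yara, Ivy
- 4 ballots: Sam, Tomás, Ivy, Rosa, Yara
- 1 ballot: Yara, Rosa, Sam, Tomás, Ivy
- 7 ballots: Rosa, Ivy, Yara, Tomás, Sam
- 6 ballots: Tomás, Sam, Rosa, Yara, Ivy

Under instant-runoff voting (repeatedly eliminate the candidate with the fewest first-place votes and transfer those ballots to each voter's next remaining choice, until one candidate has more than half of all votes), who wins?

Round 1: Ivy 7, Rosa 10, Tomás 6, Sam 4, Yara 1. Yara eliminated.
Round 2: Ivy 7, Rosa 11, Tomás 6, Sam 4. Sam eliminated.
Round 3: Ivy 7, Rosa 11, Tomás 10. Ivy eliminated.
Round 4: Rosa 11, Tomás 17. Tomás has a majority (≥15).

Tomás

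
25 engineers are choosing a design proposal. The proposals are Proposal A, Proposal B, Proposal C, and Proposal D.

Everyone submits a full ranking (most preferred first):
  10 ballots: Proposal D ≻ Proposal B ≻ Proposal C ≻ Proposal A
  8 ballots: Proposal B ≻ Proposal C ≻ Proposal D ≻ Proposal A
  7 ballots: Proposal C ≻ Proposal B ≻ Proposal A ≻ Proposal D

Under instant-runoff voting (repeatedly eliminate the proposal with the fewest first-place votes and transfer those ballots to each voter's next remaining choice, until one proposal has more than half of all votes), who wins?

Round 1: Proposal A 0, Proposal B 8, Proposal C 7, Proposal D 10. Proposal A eliminated.
Round 2: Proposal B 8, Proposal C 7, Proposal D 10. Proposal C eliminated.
Round 3: Proposal B 15, Proposal D 10. Proposal B has a majority (≥13).

Proposal B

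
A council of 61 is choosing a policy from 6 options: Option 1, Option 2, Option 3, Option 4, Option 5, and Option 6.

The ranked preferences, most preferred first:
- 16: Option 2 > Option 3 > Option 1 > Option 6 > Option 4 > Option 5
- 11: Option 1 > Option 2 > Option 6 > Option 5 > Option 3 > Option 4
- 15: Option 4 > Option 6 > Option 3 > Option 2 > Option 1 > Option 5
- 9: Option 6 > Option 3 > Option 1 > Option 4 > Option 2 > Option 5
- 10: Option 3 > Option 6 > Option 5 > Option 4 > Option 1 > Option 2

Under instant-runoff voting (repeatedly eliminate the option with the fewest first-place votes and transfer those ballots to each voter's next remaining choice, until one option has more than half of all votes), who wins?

Round 1: Option 1 11, Option 2 16, Option 3 10, Option 4 15, Option 5 0, Option 6 9. Option 5 eliminated.
Round 2: Option 1 11, Option 2 16, Option 3 10, Option 4 15, Option 6 9. Option 6 eliminated.
Round 3: Option 1 11, Option 2 16, Option 3 19, Option 4 15. Option 1 eliminated.
Round 4: Option 2 27, Option 3 19, Option 4 15. Option 4 eliminated.
Round 5: Option 2 27, Option 3 34. Option 3 has a majority (≥31).

Option 3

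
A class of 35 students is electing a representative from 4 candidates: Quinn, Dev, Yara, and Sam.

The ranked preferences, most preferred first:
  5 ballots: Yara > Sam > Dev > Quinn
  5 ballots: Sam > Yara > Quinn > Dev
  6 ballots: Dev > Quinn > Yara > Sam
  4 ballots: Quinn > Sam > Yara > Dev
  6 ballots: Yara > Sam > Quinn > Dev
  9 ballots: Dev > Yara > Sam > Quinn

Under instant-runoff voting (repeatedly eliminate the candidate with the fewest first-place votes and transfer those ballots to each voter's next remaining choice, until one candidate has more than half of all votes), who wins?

Round 1: Quinn 4, Dev 15, Yara 11, Sam 5. Quinn eliminated.
Round 2: Dev 15, Yara 11, Sam 9. Sam eliminated.
Round 3: Dev 15, Yara 20. Yara has a majority (≥18).

Yara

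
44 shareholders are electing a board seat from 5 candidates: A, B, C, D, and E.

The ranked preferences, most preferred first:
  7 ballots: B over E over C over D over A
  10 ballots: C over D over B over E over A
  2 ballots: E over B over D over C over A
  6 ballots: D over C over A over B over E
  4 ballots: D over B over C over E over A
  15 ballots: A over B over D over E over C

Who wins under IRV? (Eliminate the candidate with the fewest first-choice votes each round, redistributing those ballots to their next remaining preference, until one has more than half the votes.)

C

Round 1: A 15, B 7, C 10, D 10, E 2. E eliminated.
Round 2: A 15, B 9, C 10, D 10. B eliminated.
Round 3: A 15, C 17, D 12. D eliminated.
Round 4: A 15, C 29. C has a majority (≥23).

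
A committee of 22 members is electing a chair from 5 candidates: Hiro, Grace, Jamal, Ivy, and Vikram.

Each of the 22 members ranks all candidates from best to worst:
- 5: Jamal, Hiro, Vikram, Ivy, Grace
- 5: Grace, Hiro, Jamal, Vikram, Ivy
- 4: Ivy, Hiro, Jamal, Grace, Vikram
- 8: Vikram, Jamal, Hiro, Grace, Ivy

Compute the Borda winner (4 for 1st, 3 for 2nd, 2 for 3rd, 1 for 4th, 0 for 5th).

Hiro: 5×3 + 5×3 + 4×3 + 8×2 = 58
Grace: 5×0 + 5×4 + 4×1 + 8×1 = 32
Jamal: 5×4 + 5×2 + 4×2 + 8×3 = 62
Ivy: 5×1 + 5×0 + 4×4 + 8×0 = 21
Vikram: 5×2 + 5×1 + 4×0 + 8×4 = 47

Jamal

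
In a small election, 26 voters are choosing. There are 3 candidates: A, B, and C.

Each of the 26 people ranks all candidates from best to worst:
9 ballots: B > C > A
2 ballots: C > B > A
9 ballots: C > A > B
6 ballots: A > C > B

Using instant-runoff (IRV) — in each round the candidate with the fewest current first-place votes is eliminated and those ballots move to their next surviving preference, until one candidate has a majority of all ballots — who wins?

Round 1: A 6, B 9, C 11. A eliminated.
Round 2: B 9, C 17. C has a majority (≥14).

C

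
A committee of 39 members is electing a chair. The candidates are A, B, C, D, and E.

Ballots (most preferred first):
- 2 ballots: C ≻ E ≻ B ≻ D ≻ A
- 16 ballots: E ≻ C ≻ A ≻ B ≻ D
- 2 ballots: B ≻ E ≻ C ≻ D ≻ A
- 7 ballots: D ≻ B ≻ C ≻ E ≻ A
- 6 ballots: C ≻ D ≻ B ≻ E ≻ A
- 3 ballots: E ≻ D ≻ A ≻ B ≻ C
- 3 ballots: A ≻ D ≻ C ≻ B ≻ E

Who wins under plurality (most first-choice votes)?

First-place votes: A 3, B 2, C 8, D 7, E 19.

E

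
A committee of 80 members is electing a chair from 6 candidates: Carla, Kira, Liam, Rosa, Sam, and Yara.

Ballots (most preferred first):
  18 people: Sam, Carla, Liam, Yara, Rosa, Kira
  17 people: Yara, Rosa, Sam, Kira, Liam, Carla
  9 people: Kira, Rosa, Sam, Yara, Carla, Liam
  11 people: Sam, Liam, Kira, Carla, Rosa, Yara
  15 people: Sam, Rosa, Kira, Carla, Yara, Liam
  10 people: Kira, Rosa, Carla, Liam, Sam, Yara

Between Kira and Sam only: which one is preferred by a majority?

Sam

Kira is ranked above Sam on 19 ballots; Sam above Kira on 61.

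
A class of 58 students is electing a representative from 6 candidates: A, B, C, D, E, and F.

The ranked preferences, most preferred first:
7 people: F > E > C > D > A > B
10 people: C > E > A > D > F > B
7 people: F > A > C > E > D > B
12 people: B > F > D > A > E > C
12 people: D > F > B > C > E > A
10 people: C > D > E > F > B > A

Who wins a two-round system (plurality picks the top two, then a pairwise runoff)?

Round 1 first-place votes: A 0, B 12, C 20, D 12, E 0, F 14. C and F advance.
Runoff: C is ranked above F on 20 ballots, F above C on 38.

F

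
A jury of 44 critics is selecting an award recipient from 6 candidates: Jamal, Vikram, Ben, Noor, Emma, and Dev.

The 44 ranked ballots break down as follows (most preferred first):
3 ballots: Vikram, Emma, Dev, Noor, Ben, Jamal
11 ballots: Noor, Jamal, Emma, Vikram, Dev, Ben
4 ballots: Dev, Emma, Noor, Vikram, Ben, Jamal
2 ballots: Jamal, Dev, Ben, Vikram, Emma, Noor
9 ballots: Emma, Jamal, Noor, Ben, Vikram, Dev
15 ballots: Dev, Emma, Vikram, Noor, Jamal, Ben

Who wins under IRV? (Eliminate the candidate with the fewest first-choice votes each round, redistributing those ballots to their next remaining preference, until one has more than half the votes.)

Emma

Round 1: Jamal 2, Vikram 3, Ben 0, Noor 11, Emma 9, Dev 19. Ben eliminated.
Round 2: Jamal 2, Vikram 3, Noor 11, Emma 9, Dev 19. Jamal eliminated.
Round 3: Vikram 3, Noor 11, Emma 9, Dev 21. Vikram eliminated.
Round 4: Noor 11, Emma 12, Dev 21. Noor eliminated.
Round 5: Emma 23, Dev 21. Emma has a majority (≥23).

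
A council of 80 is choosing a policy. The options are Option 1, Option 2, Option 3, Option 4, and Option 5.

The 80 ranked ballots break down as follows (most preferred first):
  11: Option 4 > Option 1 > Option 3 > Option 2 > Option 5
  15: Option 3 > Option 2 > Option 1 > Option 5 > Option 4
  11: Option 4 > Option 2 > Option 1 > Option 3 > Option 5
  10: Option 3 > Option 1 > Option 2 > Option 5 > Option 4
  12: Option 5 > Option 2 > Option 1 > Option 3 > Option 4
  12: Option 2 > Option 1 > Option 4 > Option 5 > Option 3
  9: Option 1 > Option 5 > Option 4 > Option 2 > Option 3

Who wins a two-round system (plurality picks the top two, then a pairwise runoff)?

Option 4

Round 1 first-place votes: Option 1 9, Option 2 12, Option 3 25, Option 4 22, Option 5 12. Option 3 and Option 4 advance.
Runoff: Option 3 is ranked above Option 4 on 37 ballots, Option 4 above Option 3 on 43.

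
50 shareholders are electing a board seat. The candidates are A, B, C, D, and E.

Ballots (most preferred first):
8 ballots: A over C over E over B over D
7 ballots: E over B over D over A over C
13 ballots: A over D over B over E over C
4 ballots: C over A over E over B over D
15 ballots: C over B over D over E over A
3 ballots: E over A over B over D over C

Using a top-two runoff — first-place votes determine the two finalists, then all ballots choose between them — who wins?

Round 1 first-place votes: A 21, B 0, C 19, D 0, E 10. A and C advance.
Runoff: A is ranked above C on 31 ballots, C above A on 19.

A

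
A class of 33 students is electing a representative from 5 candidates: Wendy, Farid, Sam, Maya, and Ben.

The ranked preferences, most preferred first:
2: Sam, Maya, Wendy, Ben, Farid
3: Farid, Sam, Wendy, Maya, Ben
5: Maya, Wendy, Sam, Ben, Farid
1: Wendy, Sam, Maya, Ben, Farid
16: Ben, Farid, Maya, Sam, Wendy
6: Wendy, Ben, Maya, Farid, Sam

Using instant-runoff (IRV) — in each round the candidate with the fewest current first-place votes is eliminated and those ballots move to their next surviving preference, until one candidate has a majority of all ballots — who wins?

Round 1: Wendy 7, Farid 3, Sam 2, Maya 5, Ben 16. Sam eliminated.
Round 2: Wendy 7, Farid 3, Maya 7, Ben 16. Farid eliminated.
Round 3: Wendy 10, Maya 7, Ben 16. Maya eliminated.
Round 4: Wendy 17, Ben 16. Wendy has a majority (≥17).

Wendy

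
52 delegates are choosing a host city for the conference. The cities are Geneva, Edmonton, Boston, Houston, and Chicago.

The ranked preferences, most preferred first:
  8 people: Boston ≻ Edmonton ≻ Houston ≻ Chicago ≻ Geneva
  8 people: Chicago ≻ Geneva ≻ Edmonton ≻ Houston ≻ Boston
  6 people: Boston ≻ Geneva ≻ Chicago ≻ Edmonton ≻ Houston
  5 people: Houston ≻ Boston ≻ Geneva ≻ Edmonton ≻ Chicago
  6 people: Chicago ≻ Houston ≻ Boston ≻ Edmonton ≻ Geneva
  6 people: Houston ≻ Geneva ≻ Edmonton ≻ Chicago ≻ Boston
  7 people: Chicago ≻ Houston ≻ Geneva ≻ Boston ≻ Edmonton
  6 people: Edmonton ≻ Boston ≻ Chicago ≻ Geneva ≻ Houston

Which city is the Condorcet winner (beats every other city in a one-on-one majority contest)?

Chicago

Chicago vs Geneva: 35–17
Chicago vs Edmonton: 27–25
Chicago vs Boston: 27–25
Chicago vs Houston: 33–19
Chicago beats every other city.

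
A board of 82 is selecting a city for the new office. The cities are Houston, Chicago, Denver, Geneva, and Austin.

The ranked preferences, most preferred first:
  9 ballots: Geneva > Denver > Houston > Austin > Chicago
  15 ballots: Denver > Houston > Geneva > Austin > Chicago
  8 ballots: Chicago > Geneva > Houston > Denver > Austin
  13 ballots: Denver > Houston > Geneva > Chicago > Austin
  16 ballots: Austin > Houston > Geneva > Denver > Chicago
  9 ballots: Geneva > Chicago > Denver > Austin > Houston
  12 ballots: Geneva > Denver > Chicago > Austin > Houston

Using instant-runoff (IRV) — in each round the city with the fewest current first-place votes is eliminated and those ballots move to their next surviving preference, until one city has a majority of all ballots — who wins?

Round 1: Houston 0, Chicago 8, Denver 28, Geneva 30, Austin 16. Houston eliminated.
Round 2: Chicago 8, Denver 28, Geneva 30, Austin 16. Chicago eliminated.
Round 3: Denver 28, Geneva 38, Austin 16. Austin eliminated.
Round 4: Denver 28, Geneva 54. Geneva has a majority (≥42).

Geneva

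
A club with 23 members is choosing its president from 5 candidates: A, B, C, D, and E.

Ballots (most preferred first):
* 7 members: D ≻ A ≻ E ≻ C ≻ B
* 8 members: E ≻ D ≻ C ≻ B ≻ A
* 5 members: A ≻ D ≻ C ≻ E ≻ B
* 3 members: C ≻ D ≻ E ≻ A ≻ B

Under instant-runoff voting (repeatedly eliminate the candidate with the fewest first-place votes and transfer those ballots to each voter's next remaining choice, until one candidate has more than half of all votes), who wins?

D

Round 1: A 5, B 0, C 3, D 7, E 8. B eliminated.
Round 2: A 5, C 3, D 7, E 8. C eliminated.
Round 3: A 5, D 10, E 8. A eliminated.
Round 4: D 15, E 8. D has a majority (≥12).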